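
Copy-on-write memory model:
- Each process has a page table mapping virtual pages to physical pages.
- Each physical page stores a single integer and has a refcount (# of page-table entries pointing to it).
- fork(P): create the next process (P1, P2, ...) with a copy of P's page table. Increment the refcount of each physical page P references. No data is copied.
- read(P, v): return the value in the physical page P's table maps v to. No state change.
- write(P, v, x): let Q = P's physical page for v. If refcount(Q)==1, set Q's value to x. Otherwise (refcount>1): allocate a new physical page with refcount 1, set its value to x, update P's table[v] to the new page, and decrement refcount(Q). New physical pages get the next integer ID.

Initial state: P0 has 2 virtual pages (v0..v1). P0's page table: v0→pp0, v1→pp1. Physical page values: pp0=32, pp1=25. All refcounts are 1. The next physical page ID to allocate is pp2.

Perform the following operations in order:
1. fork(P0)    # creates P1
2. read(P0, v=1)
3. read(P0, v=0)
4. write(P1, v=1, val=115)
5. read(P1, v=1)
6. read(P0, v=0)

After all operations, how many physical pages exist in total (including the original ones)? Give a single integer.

Op 1: fork(P0) -> P1. 2 ppages; refcounts: pp0:2 pp1:2
Op 2: read(P0, v1) -> 25. No state change.
Op 3: read(P0, v0) -> 32. No state change.
Op 4: write(P1, v1, 115). refcount(pp1)=2>1 -> COPY to pp2. 3 ppages; refcounts: pp0:2 pp1:1 pp2:1
Op 5: read(P1, v1) -> 115. No state change.
Op 6: read(P0, v0) -> 32. No state change.

Answer: 3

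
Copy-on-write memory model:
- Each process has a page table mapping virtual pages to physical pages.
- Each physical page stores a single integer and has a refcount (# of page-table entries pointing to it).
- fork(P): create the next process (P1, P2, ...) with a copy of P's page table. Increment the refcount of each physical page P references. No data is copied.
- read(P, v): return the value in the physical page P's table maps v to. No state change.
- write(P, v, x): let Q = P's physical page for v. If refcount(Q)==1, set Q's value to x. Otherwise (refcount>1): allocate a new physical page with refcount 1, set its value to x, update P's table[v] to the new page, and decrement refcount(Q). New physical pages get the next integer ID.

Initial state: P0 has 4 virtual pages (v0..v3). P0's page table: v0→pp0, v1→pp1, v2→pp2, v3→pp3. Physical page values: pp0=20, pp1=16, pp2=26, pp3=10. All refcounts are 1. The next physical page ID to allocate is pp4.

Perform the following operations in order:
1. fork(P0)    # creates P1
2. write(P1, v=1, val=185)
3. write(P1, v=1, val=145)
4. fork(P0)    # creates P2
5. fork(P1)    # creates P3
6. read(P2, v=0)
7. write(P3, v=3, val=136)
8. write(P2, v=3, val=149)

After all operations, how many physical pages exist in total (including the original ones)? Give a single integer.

Answer: 7

Derivation:
Op 1: fork(P0) -> P1. 4 ppages; refcounts: pp0:2 pp1:2 pp2:2 pp3:2
Op 2: write(P1, v1, 185). refcount(pp1)=2>1 -> COPY to pp4. 5 ppages; refcounts: pp0:2 pp1:1 pp2:2 pp3:2 pp4:1
Op 3: write(P1, v1, 145). refcount(pp4)=1 -> write in place. 5 ppages; refcounts: pp0:2 pp1:1 pp2:2 pp3:2 pp4:1
Op 4: fork(P0) -> P2. 5 ppages; refcounts: pp0:3 pp1:2 pp2:3 pp3:3 pp4:1
Op 5: fork(P1) -> P3. 5 ppages; refcounts: pp0:4 pp1:2 pp2:4 pp3:4 pp4:2
Op 6: read(P2, v0) -> 20. No state change.
Op 7: write(P3, v3, 136). refcount(pp3)=4>1 -> COPY to pp5. 6 ppages; refcounts: pp0:4 pp1:2 pp2:4 pp3:3 pp4:2 pp5:1
Op 8: write(P2, v3, 149). refcount(pp3)=3>1 -> COPY to pp6. 7 ppages; refcounts: pp0:4 pp1:2 pp2:4 pp3:2 pp4:2 pp5:1 pp6:1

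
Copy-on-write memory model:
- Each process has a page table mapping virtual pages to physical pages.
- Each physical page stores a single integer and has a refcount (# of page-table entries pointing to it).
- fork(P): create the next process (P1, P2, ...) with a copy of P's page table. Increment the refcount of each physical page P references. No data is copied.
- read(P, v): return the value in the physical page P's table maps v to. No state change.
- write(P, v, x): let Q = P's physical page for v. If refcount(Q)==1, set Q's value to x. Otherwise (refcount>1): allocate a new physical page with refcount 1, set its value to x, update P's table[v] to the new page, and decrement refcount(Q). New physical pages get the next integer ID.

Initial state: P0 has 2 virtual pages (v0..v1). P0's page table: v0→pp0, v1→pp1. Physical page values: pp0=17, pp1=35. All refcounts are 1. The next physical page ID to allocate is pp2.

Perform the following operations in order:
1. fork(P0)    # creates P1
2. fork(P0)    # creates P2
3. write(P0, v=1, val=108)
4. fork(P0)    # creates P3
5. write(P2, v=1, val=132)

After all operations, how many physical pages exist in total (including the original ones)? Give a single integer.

Op 1: fork(P0) -> P1. 2 ppages; refcounts: pp0:2 pp1:2
Op 2: fork(P0) -> P2. 2 ppages; refcounts: pp0:3 pp1:3
Op 3: write(P0, v1, 108). refcount(pp1)=3>1 -> COPY to pp2. 3 ppages; refcounts: pp0:3 pp1:2 pp2:1
Op 4: fork(P0) -> P3. 3 ppages; refcounts: pp0:4 pp1:2 pp2:2
Op 5: write(P2, v1, 132). refcount(pp1)=2>1 -> COPY to pp3. 4 ppages; refcounts: pp0:4 pp1:1 pp2:2 pp3:1

Answer: 4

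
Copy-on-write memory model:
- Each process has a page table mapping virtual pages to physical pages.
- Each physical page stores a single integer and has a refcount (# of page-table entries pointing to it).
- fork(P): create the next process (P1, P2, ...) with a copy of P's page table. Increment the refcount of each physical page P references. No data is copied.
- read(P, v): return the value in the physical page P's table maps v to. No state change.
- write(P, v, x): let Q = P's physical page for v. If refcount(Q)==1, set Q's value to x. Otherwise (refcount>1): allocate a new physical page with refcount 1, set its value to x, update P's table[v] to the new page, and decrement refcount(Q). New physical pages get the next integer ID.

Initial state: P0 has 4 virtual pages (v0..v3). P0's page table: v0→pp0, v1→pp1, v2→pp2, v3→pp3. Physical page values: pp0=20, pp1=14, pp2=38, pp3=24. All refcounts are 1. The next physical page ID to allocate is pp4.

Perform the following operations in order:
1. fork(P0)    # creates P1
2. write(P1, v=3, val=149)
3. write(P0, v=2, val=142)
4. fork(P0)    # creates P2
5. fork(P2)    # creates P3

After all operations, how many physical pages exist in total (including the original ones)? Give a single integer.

Answer: 6

Derivation:
Op 1: fork(P0) -> P1. 4 ppages; refcounts: pp0:2 pp1:2 pp2:2 pp3:2
Op 2: write(P1, v3, 149). refcount(pp3)=2>1 -> COPY to pp4. 5 ppages; refcounts: pp0:2 pp1:2 pp2:2 pp3:1 pp4:1
Op 3: write(P0, v2, 142). refcount(pp2)=2>1 -> COPY to pp5. 6 ppages; refcounts: pp0:2 pp1:2 pp2:1 pp3:1 pp4:1 pp5:1
Op 4: fork(P0) -> P2. 6 ppages; refcounts: pp0:3 pp1:3 pp2:1 pp3:2 pp4:1 pp5:2
Op 5: fork(P2) -> P3. 6 ppages; refcounts: pp0:4 pp1:4 pp2:1 pp3:3 pp4:1 pp5:3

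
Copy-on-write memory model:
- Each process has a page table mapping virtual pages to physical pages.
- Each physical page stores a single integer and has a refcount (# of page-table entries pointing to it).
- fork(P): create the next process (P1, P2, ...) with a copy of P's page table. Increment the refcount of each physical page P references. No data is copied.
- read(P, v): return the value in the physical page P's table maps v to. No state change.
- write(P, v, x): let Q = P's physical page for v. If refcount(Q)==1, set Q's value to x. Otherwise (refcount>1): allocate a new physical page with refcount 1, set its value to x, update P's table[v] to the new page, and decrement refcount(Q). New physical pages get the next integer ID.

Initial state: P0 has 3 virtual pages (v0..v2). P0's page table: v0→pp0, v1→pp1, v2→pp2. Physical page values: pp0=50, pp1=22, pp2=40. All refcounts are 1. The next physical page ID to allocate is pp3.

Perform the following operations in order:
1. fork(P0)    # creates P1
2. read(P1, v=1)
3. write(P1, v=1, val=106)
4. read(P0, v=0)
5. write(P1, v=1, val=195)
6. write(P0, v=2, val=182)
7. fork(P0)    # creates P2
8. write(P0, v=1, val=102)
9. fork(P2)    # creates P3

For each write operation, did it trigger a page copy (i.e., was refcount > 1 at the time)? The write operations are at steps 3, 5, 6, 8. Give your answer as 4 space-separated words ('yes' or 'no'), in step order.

Op 1: fork(P0) -> P1. 3 ppages; refcounts: pp0:2 pp1:2 pp2:2
Op 2: read(P1, v1) -> 22. No state change.
Op 3: write(P1, v1, 106). refcount(pp1)=2>1 -> COPY to pp3. 4 ppages; refcounts: pp0:2 pp1:1 pp2:2 pp3:1
Op 4: read(P0, v0) -> 50. No state change.
Op 5: write(P1, v1, 195). refcount(pp3)=1 -> write in place. 4 ppages; refcounts: pp0:2 pp1:1 pp2:2 pp3:1
Op 6: write(P0, v2, 182). refcount(pp2)=2>1 -> COPY to pp4. 5 ppages; refcounts: pp0:2 pp1:1 pp2:1 pp3:1 pp4:1
Op 7: fork(P0) -> P2. 5 ppages; refcounts: pp0:3 pp1:2 pp2:1 pp3:1 pp4:2
Op 8: write(P0, v1, 102). refcount(pp1)=2>1 -> COPY to pp5. 6 ppages; refcounts: pp0:3 pp1:1 pp2:1 pp3:1 pp4:2 pp5:1
Op 9: fork(P2) -> P3. 6 ppages; refcounts: pp0:4 pp1:2 pp2:1 pp3:1 pp4:3 pp5:1

yes no yes yes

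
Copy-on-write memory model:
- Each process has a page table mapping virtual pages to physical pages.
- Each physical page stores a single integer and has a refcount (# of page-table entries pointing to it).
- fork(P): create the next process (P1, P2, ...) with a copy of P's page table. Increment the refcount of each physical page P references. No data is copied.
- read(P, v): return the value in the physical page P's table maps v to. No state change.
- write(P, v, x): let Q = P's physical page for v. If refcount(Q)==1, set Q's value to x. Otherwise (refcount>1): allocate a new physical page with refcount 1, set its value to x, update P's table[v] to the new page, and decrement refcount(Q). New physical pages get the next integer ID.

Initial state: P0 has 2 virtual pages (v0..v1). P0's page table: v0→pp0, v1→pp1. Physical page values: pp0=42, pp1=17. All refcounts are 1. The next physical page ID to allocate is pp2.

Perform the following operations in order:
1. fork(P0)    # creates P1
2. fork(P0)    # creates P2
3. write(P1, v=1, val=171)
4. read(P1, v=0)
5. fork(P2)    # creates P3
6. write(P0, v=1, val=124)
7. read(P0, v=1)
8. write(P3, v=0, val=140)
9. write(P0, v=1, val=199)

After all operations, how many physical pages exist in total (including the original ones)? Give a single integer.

Op 1: fork(P0) -> P1. 2 ppages; refcounts: pp0:2 pp1:2
Op 2: fork(P0) -> P2. 2 ppages; refcounts: pp0:3 pp1:3
Op 3: write(P1, v1, 171). refcount(pp1)=3>1 -> COPY to pp2. 3 ppages; refcounts: pp0:3 pp1:2 pp2:1
Op 4: read(P1, v0) -> 42. No state change.
Op 5: fork(P2) -> P3. 3 ppages; refcounts: pp0:4 pp1:3 pp2:1
Op 6: write(P0, v1, 124). refcount(pp1)=3>1 -> COPY to pp3. 4 ppages; refcounts: pp0:4 pp1:2 pp2:1 pp3:1
Op 7: read(P0, v1) -> 124. No state change.
Op 8: write(P3, v0, 140). refcount(pp0)=4>1 -> COPY to pp4. 5 ppages; refcounts: pp0:3 pp1:2 pp2:1 pp3:1 pp4:1
Op 9: write(P0, v1, 199). refcount(pp3)=1 -> write in place. 5 ppages; refcounts: pp0:3 pp1:2 pp2:1 pp3:1 pp4:1

Answer: 5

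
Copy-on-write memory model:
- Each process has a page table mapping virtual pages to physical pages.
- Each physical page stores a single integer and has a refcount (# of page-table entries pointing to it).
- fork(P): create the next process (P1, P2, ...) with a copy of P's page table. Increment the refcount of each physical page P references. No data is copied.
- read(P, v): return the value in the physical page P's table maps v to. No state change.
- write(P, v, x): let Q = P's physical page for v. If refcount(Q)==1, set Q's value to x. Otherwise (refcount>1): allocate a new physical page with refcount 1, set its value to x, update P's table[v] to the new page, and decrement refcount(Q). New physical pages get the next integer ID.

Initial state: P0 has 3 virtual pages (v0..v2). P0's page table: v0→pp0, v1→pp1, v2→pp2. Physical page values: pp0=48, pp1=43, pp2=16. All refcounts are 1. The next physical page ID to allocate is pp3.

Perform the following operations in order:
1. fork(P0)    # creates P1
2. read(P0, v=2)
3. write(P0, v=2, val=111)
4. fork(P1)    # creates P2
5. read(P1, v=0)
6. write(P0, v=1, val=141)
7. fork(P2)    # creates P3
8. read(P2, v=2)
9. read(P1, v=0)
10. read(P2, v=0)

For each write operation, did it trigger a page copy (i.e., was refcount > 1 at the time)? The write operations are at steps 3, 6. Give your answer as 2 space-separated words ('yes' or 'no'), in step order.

Op 1: fork(P0) -> P1. 3 ppages; refcounts: pp0:2 pp1:2 pp2:2
Op 2: read(P0, v2) -> 16. No state change.
Op 3: write(P0, v2, 111). refcount(pp2)=2>1 -> COPY to pp3. 4 ppages; refcounts: pp0:2 pp1:2 pp2:1 pp3:1
Op 4: fork(P1) -> P2. 4 ppages; refcounts: pp0:3 pp1:3 pp2:2 pp3:1
Op 5: read(P1, v0) -> 48. No state change.
Op 6: write(P0, v1, 141). refcount(pp1)=3>1 -> COPY to pp4. 5 ppages; refcounts: pp0:3 pp1:2 pp2:2 pp3:1 pp4:1
Op 7: fork(P2) -> P3. 5 ppages; refcounts: pp0:4 pp1:3 pp2:3 pp3:1 pp4:1
Op 8: read(P2, v2) -> 16. No state change.
Op 9: read(P1, v0) -> 48. No state change.
Op 10: read(P2, v0) -> 48. No state change.

yes yes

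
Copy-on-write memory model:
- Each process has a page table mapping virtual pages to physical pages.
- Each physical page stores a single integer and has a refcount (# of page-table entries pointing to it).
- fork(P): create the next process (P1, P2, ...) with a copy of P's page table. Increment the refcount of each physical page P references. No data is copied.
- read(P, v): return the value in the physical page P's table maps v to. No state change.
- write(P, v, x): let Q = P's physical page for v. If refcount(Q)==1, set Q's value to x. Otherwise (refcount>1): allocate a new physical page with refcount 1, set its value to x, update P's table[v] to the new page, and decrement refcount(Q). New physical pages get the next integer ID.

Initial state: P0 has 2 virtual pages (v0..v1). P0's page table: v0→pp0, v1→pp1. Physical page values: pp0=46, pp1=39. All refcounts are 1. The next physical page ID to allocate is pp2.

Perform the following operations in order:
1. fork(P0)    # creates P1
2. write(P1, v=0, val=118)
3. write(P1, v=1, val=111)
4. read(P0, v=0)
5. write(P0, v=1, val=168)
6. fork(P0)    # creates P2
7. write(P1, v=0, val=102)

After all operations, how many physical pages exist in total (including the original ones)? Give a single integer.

Op 1: fork(P0) -> P1. 2 ppages; refcounts: pp0:2 pp1:2
Op 2: write(P1, v0, 118). refcount(pp0)=2>1 -> COPY to pp2. 3 ppages; refcounts: pp0:1 pp1:2 pp2:1
Op 3: write(P1, v1, 111). refcount(pp1)=2>1 -> COPY to pp3. 4 ppages; refcounts: pp0:1 pp1:1 pp2:1 pp3:1
Op 4: read(P0, v0) -> 46. No state change.
Op 5: write(P0, v1, 168). refcount(pp1)=1 -> write in place. 4 ppages; refcounts: pp0:1 pp1:1 pp2:1 pp3:1
Op 6: fork(P0) -> P2. 4 ppages; refcounts: pp0:2 pp1:2 pp2:1 pp3:1
Op 7: write(P1, v0, 102). refcount(pp2)=1 -> write in place. 4 ppages; refcounts: pp0:2 pp1:2 pp2:1 pp3:1

Answer: 4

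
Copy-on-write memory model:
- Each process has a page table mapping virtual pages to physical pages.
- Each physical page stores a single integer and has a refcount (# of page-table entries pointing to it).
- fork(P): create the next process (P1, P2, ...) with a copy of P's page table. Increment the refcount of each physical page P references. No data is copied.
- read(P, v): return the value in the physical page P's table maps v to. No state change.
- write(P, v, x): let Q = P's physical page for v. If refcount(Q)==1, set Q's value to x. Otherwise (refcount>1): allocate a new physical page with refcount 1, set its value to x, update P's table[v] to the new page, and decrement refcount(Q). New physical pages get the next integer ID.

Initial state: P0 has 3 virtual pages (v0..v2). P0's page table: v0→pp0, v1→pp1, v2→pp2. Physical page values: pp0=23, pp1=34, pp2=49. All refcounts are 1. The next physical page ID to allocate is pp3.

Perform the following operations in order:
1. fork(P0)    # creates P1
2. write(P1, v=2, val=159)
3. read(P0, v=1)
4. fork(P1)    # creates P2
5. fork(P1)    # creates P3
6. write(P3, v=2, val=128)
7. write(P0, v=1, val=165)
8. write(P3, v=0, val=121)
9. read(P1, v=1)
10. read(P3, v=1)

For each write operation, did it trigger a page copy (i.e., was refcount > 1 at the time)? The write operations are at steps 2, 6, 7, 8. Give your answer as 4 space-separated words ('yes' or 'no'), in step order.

Op 1: fork(P0) -> P1. 3 ppages; refcounts: pp0:2 pp1:2 pp2:2
Op 2: write(P1, v2, 159). refcount(pp2)=2>1 -> COPY to pp3. 4 ppages; refcounts: pp0:2 pp1:2 pp2:1 pp3:1
Op 3: read(P0, v1) -> 34. No state change.
Op 4: fork(P1) -> P2. 4 ppages; refcounts: pp0:3 pp1:3 pp2:1 pp3:2
Op 5: fork(P1) -> P3. 4 ppages; refcounts: pp0:4 pp1:4 pp2:1 pp3:3
Op 6: write(P3, v2, 128). refcount(pp3)=3>1 -> COPY to pp4. 5 ppages; refcounts: pp0:4 pp1:4 pp2:1 pp3:2 pp4:1
Op 7: write(P0, v1, 165). refcount(pp1)=4>1 -> COPY to pp5. 6 ppages; refcounts: pp0:4 pp1:3 pp2:1 pp3:2 pp4:1 pp5:1
Op 8: write(P3, v0, 121). refcount(pp0)=4>1 -> COPY to pp6. 7 ppages; refcounts: pp0:3 pp1:3 pp2:1 pp3:2 pp4:1 pp5:1 pp6:1
Op 9: read(P1, v1) -> 34. No state change.
Op 10: read(P3, v1) -> 34. No state change.

yes yes yes yes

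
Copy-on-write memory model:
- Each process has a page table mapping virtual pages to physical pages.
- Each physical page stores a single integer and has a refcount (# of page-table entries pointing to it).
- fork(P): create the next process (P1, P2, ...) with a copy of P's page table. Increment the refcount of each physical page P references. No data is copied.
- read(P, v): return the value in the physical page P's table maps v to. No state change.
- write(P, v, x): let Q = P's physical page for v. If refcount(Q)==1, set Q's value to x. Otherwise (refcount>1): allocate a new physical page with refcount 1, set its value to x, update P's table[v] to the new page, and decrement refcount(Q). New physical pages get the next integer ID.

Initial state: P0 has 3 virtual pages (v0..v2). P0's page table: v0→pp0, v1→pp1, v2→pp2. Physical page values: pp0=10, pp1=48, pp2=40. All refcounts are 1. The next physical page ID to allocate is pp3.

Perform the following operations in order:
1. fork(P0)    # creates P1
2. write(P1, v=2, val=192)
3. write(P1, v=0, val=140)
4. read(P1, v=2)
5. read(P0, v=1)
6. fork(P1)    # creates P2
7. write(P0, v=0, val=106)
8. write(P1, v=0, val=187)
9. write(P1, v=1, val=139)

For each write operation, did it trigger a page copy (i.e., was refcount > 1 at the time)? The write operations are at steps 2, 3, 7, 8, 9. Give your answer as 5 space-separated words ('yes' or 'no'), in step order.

Op 1: fork(P0) -> P1. 3 ppages; refcounts: pp0:2 pp1:2 pp2:2
Op 2: write(P1, v2, 192). refcount(pp2)=2>1 -> COPY to pp3. 4 ppages; refcounts: pp0:2 pp1:2 pp2:1 pp3:1
Op 3: write(P1, v0, 140). refcount(pp0)=2>1 -> COPY to pp4. 5 ppages; refcounts: pp0:1 pp1:2 pp2:1 pp3:1 pp4:1
Op 4: read(P1, v2) -> 192. No state change.
Op 5: read(P0, v1) -> 48. No state change.
Op 6: fork(P1) -> P2. 5 ppages; refcounts: pp0:1 pp1:3 pp2:1 pp3:2 pp4:2
Op 7: write(P0, v0, 106). refcount(pp0)=1 -> write in place. 5 ppages; refcounts: pp0:1 pp1:3 pp2:1 pp3:2 pp4:2
Op 8: write(P1, v0, 187). refcount(pp4)=2>1 -> COPY to pp5. 6 ppages; refcounts: pp0:1 pp1:3 pp2:1 pp3:2 pp4:1 pp5:1
Op 9: write(P1, v1, 139). refcount(pp1)=3>1 -> COPY to pp6. 7 ppages; refcounts: pp0:1 pp1:2 pp2:1 pp3:2 pp4:1 pp5:1 pp6:1

yes yes no yes yes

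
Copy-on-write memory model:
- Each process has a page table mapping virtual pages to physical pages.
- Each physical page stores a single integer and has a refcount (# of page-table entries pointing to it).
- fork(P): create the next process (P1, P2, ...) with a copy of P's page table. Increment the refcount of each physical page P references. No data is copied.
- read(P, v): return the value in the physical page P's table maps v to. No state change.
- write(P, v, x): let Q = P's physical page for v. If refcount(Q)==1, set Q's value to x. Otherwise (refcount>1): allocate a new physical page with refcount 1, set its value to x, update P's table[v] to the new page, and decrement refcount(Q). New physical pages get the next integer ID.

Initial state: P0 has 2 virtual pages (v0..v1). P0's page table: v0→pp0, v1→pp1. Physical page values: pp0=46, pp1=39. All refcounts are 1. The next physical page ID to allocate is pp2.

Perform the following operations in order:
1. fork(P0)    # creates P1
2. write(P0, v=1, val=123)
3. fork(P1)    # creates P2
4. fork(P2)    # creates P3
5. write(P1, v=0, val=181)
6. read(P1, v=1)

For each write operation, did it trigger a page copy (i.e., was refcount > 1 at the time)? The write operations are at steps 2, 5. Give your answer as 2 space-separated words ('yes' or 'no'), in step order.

Op 1: fork(P0) -> P1. 2 ppages; refcounts: pp0:2 pp1:2
Op 2: write(P0, v1, 123). refcount(pp1)=2>1 -> COPY to pp2. 3 ppages; refcounts: pp0:2 pp1:1 pp2:1
Op 3: fork(P1) -> P2. 3 ppages; refcounts: pp0:3 pp1:2 pp2:1
Op 4: fork(P2) -> P3. 3 ppages; refcounts: pp0:4 pp1:3 pp2:1
Op 5: write(P1, v0, 181). refcount(pp0)=4>1 -> COPY to pp3. 4 ppages; refcounts: pp0:3 pp1:3 pp2:1 pp3:1
Op 6: read(P1, v1) -> 39. No state change.

yes yes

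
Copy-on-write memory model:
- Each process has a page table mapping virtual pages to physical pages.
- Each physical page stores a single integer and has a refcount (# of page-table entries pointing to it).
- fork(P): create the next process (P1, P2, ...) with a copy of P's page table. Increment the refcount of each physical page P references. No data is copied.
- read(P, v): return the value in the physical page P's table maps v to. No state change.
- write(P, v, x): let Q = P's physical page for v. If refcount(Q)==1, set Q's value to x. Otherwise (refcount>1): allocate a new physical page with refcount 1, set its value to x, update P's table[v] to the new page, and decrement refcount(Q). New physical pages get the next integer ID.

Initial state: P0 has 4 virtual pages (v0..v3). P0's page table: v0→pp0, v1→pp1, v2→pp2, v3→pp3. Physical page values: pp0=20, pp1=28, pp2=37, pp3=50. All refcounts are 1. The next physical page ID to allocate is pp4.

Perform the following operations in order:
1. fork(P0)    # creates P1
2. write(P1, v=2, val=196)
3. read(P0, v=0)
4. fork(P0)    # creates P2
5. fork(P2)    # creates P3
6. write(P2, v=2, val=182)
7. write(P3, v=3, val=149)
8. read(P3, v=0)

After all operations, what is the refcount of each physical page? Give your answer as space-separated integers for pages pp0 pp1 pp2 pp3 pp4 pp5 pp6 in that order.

Answer: 4 4 2 3 1 1 1

Derivation:
Op 1: fork(P0) -> P1. 4 ppages; refcounts: pp0:2 pp1:2 pp2:2 pp3:2
Op 2: write(P1, v2, 196). refcount(pp2)=2>1 -> COPY to pp4. 5 ppages; refcounts: pp0:2 pp1:2 pp2:1 pp3:2 pp4:1
Op 3: read(P0, v0) -> 20. No state change.
Op 4: fork(P0) -> P2. 5 ppages; refcounts: pp0:3 pp1:3 pp2:2 pp3:3 pp4:1
Op 5: fork(P2) -> P3. 5 ppages; refcounts: pp0:4 pp1:4 pp2:3 pp3:4 pp4:1
Op 6: write(P2, v2, 182). refcount(pp2)=3>1 -> COPY to pp5. 6 ppages; refcounts: pp0:4 pp1:4 pp2:2 pp3:4 pp4:1 pp5:1
Op 7: write(P3, v3, 149). refcount(pp3)=4>1 -> COPY to pp6. 7 ppages; refcounts: pp0:4 pp1:4 pp2:2 pp3:3 pp4:1 pp5:1 pp6:1
Op 8: read(P3, v0) -> 20. No state change.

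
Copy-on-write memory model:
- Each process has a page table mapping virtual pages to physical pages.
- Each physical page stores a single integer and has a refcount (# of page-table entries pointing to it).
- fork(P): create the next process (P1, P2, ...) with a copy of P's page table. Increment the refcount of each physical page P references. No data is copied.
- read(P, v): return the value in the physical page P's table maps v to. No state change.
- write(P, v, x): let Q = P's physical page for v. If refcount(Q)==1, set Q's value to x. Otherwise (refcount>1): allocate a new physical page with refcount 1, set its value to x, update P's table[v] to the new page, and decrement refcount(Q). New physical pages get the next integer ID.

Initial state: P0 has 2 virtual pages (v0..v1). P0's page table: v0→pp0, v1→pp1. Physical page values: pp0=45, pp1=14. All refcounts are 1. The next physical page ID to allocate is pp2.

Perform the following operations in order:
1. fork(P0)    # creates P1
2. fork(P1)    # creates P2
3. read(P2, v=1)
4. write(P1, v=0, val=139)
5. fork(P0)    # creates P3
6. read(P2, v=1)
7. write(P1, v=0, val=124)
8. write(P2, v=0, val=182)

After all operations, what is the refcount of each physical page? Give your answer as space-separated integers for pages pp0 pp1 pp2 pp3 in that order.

Op 1: fork(P0) -> P1. 2 ppages; refcounts: pp0:2 pp1:2
Op 2: fork(P1) -> P2. 2 ppages; refcounts: pp0:3 pp1:3
Op 3: read(P2, v1) -> 14. No state change.
Op 4: write(P1, v0, 139). refcount(pp0)=3>1 -> COPY to pp2. 3 ppages; refcounts: pp0:2 pp1:3 pp2:1
Op 5: fork(P0) -> P3. 3 ppages; refcounts: pp0:3 pp1:4 pp2:1
Op 6: read(P2, v1) -> 14. No state change.
Op 7: write(P1, v0, 124). refcount(pp2)=1 -> write in place. 3 ppages; refcounts: pp0:3 pp1:4 pp2:1
Op 8: write(P2, v0, 182). refcount(pp0)=3>1 -> COPY to pp3. 4 ppages; refcounts: pp0:2 pp1:4 pp2:1 pp3:1

Answer: 2 4 1 1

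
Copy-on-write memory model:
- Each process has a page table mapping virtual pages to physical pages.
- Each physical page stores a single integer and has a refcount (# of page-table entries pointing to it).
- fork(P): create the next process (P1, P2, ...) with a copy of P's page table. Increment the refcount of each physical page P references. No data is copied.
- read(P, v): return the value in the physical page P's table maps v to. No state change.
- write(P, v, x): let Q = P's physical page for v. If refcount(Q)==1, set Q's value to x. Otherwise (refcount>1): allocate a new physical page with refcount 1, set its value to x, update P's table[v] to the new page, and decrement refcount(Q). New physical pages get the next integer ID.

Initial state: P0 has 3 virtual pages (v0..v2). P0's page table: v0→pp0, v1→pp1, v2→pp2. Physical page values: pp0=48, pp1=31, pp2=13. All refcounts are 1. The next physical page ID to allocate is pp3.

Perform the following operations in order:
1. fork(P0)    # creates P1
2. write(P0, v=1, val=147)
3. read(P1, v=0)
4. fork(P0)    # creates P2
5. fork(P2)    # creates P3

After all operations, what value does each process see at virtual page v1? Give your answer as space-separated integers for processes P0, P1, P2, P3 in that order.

Answer: 147 31 147 147

Derivation:
Op 1: fork(P0) -> P1. 3 ppages; refcounts: pp0:2 pp1:2 pp2:2
Op 2: write(P0, v1, 147). refcount(pp1)=2>1 -> COPY to pp3. 4 ppages; refcounts: pp0:2 pp1:1 pp2:2 pp3:1
Op 3: read(P1, v0) -> 48. No state change.
Op 4: fork(P0) -> P2. 4 ppages; refcounts: pp0:3 pp1:1 pp2:3 pp3:2
Op 5: fork(P2) -> P3. 4 ppages; refcounts: pp0:4 pp1:1 pp2:4 pp3:3
P0: v1 -> pp3 = 147
P1: v1 -> pp1 = 31
P2: v1 -> pp3 = 147
P3: v1 -> pp3 = 147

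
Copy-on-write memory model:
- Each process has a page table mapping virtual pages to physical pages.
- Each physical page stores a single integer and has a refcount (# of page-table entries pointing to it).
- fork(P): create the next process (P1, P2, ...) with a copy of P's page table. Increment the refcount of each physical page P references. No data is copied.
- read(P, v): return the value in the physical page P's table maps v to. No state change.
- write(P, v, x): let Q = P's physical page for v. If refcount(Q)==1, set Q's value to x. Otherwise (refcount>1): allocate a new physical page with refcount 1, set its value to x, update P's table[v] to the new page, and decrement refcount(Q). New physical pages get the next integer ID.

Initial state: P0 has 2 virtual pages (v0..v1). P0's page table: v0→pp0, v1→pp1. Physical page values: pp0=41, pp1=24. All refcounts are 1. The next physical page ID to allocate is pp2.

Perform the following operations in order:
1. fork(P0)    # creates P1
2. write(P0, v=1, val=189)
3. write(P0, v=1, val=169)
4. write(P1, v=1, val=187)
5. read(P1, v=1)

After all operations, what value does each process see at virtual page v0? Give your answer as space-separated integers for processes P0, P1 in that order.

Answer: 41 41

Derivation:
Op 1: fork(P0) -> P1. 2 ppages; refcounts: pp0:2 pp1:2
Op 2: write(P0, v1, 189). refcount(pp1)=2>1 -> COPY to pp2. 3 ppages; refcounts: pp0:2 pp1:1 pp2:1
Op 3: write(P0, v1, 169). refcount(pp2)=1 -> write in place. 3 ppages; refcounts: pp0:2 pp1:1 pp2:1
Op 4: write(P1, v1, 187). refcount(pp1)=1 -> write in place. 3 ppages; refcounts: pp0:2 pp1:1 pp2:1
Op 5: read(P1, v1) -> 187. No state change.
P0: v0 -> pp0 = 41
P1: v0 -> pp0 = 41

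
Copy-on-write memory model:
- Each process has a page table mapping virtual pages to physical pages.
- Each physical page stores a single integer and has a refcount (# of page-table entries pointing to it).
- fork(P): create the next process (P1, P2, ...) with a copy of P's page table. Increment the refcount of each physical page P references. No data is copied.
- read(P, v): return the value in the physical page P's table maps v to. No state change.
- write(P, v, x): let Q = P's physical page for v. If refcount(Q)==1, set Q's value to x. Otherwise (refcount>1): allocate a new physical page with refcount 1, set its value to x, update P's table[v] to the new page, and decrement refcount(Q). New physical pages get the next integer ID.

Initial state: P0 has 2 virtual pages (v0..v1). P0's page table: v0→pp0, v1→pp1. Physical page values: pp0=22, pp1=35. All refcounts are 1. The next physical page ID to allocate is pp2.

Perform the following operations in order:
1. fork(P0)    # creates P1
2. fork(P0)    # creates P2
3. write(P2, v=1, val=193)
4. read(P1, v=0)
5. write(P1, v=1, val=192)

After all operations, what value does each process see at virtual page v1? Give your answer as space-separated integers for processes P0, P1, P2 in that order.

Op 1: fork(P0) -> P1. 2 ppages; refcounts: pp0:2 pp1:2
Op 2: fork(P0) -> P2. 2 ppages; refcounts: pp0:3 pp1:3
Op 3: write(P2, v1, 193). refcount(pp1)=3>1 -> COPY to pp2. 3 ppages; refcounts: pp0:3 pp1:2 pp2:1
Op 4: read(P1, v0) -> 22. No state change.
Op 5: write(P1, v1, 192). refcount(pp1)=2>1 -> COPY to pp3. 4 ppages; refcounts: pp0:3 pp1:1 pp2:1 pp3:1
P0: v1 -> pp1 = 35
P1: v1 -> pp3 = 192
P2: v1 -> pp2 = 193

Answer: 35 192 193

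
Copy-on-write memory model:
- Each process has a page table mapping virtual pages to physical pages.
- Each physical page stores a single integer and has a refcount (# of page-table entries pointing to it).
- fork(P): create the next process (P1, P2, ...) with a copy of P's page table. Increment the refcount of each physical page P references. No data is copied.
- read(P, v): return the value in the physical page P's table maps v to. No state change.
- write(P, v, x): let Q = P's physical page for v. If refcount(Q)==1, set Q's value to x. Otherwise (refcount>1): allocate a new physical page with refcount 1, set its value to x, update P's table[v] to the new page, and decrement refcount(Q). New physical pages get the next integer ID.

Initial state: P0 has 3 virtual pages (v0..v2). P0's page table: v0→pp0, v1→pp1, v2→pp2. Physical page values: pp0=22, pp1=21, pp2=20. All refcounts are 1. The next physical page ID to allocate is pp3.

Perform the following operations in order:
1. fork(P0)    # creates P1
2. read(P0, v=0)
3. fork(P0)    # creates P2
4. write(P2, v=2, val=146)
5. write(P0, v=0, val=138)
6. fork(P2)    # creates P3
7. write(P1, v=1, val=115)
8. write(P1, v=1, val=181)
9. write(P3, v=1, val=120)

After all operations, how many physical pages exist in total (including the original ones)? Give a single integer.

Answer: 7

Derivation:
Op 1: fork(P0) -> P1. 3 ppages; refcounts: pp0:2 pp1:2 pp2:2
Op 2: read(P0, v0) -> 22. No state change.
Op 3: fork(P0) -> P2. 3 ppages; refcounts: pp0:3 pp1:3 pp2:3
Op 4: write(P2, v2, 146). refcount(pp2)=3>1 -> COPY to pp3. 4 ppages; refcounts: pp0:3 pp1:3 pp2:2 pp3:1
Op 5: write(P0, v0, 138). refcount(pp0)=3>1 -> COPY to pp4. 5 ppages; refcounts: pp0:2 pp1:3 pp2:2 pp3:1 pp4:1
Op 6: fork(P2) -> P3. 5 ppages; refcounts: pp0:3 pp1:4 pp2:2 pp3:2 pp4:1
Op 7: write(P1, v1, 115). refcount(pp1)=4>1 -> COPY to pp5. 6 ppages; refcounts: pp0:3 pp1:3 pp2:2 pp3:2 pp4:1 pp5:1
Op 8: write(P1, v1, 181). refcount(pp5)=1 -> write in place. 6 ppages; refcounts: pp0:3 pp1:3 pp2:2 pp3:2 pp4:1 pp5:1
Op 9: write(P3, v1, 120). refcount(pp1)=3>1 -> COPY to pp6. 7 ppages; refcounts: pp0:3 pp1:2 pp2:2 pp3:2 pp4:1 pp5:1 pp6:1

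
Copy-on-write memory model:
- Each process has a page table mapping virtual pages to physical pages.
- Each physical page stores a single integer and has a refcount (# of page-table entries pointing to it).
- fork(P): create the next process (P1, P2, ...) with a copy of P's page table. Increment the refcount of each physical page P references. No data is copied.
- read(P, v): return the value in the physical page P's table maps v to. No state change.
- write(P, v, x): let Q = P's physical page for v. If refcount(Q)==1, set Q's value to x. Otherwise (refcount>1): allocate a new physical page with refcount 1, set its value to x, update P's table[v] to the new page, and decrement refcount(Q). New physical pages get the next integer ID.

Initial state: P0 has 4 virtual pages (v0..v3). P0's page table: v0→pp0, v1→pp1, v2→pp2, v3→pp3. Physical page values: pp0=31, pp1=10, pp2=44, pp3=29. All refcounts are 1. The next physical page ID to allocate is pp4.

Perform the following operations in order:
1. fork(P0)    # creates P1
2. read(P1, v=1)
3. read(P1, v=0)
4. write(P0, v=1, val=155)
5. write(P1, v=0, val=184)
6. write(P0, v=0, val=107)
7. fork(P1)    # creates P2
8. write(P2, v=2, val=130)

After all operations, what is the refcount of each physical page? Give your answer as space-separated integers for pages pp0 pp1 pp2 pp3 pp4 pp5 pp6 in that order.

Answer: 1 2 2 3 1 2 1

Derivation:
Op 1: fork(P0) -> P1. 4 ppages; refcounts: pp0:2 pp1:2 pp2:2 pp3:2
Op 2: read(P1, v1) -> 10. No state change.
Op 3: read(P1, v0) -> 31. No state change.
Op 4: write(P0, v1, 155). refcount(pp1)=2>1 -> COPY to pp4. 5 ppages; refcounts: pp0:2 pp1:1 pp2:2 pp3:2 pp4:1
Op 5: write(P1, v0, 184). refcount(pp0)=2>1 -> COPY to pp5. 6 ppages; refcounts: pp0:1 pp1:1 pp2:2 pp3:2 pp4:1 pp5:1
Op 6: write(P0, v0, 107). refcount(pp0)=1 -> write in place. 6 ppages; refcounts: pp0:1 pp1:1 pp2:2 pp3:2 pp4:1 pp5:1
Op 7: fork(P1) -> P2. 6 ppages; refcounts: pp0:1 pp1:2 pp2:3 pp3:3 pp4:1 pp5:2
Op 8: write(P2, v2, 130). refcount(pp2)=3>1 -> COPY to pp6. 7 ppages; refcounts: pp0:1 pp1:2 pp2:2 pp3:3 pp4:1 pp5:2 pp6:1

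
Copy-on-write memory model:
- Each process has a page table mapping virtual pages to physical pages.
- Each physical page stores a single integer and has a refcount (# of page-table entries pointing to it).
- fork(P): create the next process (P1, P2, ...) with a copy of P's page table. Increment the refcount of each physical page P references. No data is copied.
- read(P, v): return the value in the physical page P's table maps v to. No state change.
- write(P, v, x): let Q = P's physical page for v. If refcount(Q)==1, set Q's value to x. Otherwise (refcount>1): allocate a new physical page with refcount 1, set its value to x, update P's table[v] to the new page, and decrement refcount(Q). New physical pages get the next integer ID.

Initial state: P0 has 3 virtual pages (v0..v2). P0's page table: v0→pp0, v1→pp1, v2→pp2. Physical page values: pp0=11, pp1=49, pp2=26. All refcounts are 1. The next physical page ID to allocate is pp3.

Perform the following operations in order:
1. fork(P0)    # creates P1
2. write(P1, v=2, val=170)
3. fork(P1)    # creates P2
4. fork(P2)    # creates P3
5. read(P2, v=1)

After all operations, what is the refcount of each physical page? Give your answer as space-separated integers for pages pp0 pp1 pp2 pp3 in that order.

Op 1: fork(P0) -> P1. 3 ppages; refcounts: pp0:2 pp1:2 pp2:2
Op 2: write(P1, v2, 170). refcount(pp2)=2>1 -> COPY to pp3. 4 ppages; refcounts: pp0:2 pp1:2 pp2:1 pp3:1
Op 3: fork(P1) -> P2. 4 ppages; refcounts: pp0:3 pp1:3 pp2:1 pp3:2
Op 4: fork(P2) -> P3. 4 ppages; refcounts: pp0:4 pp1:4 pp2:1 pp3:3
Op 5: read(P2, v1) -> 49. No state change.

Answer: 4 4 1 3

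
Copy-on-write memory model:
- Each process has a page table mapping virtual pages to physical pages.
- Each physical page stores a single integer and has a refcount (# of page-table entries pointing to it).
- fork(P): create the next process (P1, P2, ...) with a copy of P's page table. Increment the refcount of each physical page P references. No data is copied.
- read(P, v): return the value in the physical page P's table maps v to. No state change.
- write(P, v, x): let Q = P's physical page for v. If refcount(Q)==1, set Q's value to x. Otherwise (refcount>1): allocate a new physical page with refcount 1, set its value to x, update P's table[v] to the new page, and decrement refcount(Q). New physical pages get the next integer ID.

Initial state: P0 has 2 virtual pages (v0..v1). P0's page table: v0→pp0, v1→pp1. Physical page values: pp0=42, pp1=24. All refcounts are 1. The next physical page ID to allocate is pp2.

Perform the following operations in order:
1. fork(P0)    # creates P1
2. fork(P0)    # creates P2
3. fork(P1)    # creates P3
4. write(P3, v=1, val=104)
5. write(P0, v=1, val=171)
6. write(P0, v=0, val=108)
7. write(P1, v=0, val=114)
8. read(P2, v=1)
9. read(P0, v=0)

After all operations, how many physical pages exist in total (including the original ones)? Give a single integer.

Answer: 6

Derivation:
Op 1: fork(P0) -> P1. 2 ppages; refcounts: pp0:2 pp1:2
Op 2: fork(P0) -> P2. 2 ppages; refcounts: pp0:3 pp1:3
Op 3: fork(P1) -> P3. 2 ppages; refcounts: pp0:4 pp1:4
Op 4: write(P3, v1, 104). refcount(pp1)=4>1 -> COPY to pp2. 3 ppages; refcounts: pp0:4 pp1:3 pp2:1
Op 5: write(P0, v1, 171). refcount(pp1)=3>1 -> COPY to pp3. 4 ppages; refcounts: pp0:4 pp1:2 pp2:1 pp3:1
Op 6: write(P0, v0, 108). refcount(pp0)=4>1 -> COPY to pp4. 5 ppages; refcounts: pp0:3 pp1:2 pp2:1 pp3:1 pp4:1
Op 7: write(P1, v0, 114). refcount(pp0)=3>1 -> COPY to pp5. 6 ppages; refcounts: pp0:2 pp1:2 pp2:1 pp3:1 pp4:1 pp5:1
Op 8: read(P2, v1) -> 24. No state change.
Op 9: read(P0, v0) -> 108. No state change.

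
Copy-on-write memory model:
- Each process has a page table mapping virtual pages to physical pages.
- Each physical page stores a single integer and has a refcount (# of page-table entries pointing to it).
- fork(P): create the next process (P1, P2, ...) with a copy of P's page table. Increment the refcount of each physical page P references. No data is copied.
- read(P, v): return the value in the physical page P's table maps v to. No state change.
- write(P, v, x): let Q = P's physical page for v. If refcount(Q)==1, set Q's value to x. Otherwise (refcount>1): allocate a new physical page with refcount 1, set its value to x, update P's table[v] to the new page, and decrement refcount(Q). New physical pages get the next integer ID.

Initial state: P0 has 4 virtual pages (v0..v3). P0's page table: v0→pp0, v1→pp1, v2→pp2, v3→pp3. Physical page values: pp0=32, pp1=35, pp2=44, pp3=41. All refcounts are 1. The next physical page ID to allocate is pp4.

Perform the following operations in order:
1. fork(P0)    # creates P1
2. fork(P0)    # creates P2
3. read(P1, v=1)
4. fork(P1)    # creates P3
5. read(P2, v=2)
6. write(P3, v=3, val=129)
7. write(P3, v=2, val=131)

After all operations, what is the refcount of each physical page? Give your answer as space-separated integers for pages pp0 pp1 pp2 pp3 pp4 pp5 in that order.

Answer: 4 4 3 3 1 1

Derivation:
Op 1: fork(P0) -> P1. 4 ppages; refcounts: pp0:2 pp1:2 pp2:2 pp3:2
Op 2: fork(P0) -> P2. 4 ppages; refcounts: pp0:3 pp1:3 pp2:3 pp3:3
Op 3: read(P1, v1) -> 35. No state change.
Op 4: fork(P1) -> P3. 4 ppages; refcounts: pp0:4 pp1:4 pp2:4 pp3:4
Op 5: read(P2, v2) -> 44. No state change.
Op 6: write(P3, v3, 129). refcount(pp3)=4>1 -> COPY to pp4. 5 ppages; refcounts: pp0:4 pp1:4 pp2:4 pp3:3 pp4:1
Op 7: write(P3, v2, 131). refcount(pp2)=4>1 -> COPY to pp5. 6 ppages; refcounts: pp0:4 pp1:4 pp2:3 pp3:3 pp4:1 pp5:1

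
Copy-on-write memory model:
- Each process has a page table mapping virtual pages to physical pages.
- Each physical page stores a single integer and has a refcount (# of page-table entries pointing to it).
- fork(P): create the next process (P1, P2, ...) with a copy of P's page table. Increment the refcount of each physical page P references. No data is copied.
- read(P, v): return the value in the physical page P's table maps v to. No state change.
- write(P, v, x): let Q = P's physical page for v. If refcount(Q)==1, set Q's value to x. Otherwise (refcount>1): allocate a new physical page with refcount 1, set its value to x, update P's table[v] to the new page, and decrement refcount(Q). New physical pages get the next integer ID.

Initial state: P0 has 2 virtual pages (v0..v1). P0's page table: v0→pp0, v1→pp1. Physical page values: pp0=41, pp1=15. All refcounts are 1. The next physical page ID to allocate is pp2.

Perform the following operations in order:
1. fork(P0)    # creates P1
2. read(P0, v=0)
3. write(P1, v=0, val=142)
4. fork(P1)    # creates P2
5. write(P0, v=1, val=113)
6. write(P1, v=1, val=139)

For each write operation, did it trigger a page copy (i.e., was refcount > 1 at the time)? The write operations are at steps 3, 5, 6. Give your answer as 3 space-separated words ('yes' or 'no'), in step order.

Op 1: fork(P0) -> P1. 2 ppages; refcounts: pp0:2 pp1:2
Op 2: read(P0, v0) -> 41. No state change.
Op 3: write(P1, v0, 142). refcount(pp0)=2>1 -> COPY to pp2. 3 ppages; refcounts: pp0:1 pp1:2 pp2:1
Op 4: fork(P1) -> P2. 3 ppages; refcounts: pp0:1 pp1:3 pp2:2
Op 5: write(P0, v1, 113). refcount(pp1)=3>1 -> COPY to pp3. 4 ppages; refcounts: pp0:1 pp1:2 pp2:2 pp3:1
Op 6: write(P1, v1, 139). refcount(pp1)=2>1 -> COPY to pp4. 5 ppages; refcounts: pp0:1 pp1:1 pp2:2 pp3:1 pp4:1

yes yes yes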